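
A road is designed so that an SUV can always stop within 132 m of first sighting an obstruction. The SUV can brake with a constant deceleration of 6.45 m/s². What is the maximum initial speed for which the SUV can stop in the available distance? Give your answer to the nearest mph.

v²/(2a) = d ⇒ v = √(2 × 6.450 × 132) = √1702.80 = 41.2650 m/s.
41.2650 m/s ÷ 0.44704 = 92.307 mph.

Maximum speed ≈ 92 mph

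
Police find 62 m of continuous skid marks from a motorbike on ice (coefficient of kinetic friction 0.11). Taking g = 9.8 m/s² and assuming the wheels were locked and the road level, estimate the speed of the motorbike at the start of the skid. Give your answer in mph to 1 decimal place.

Initial speed ≈ 25.9 mph

Deceleration a = μg = 0.11 × 9.8 = 1.078 m/s².
v = √(2a·d) = √(2 × 1.078 × 62) = √133.672 = 11.5617 m/s.
= 11.5617 ÷ 0.44704 = 25.863 mph.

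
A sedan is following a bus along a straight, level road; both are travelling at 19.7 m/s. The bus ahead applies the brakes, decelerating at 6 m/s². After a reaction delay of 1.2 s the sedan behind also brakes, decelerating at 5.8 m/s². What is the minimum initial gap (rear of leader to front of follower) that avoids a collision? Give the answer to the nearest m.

Leader travels v²/(2a_L) = 388.090 / 12.000 = 32.341 m before stopping.
Follower covers v·t_r = 19.7000 × 1.2 = 23.640 m while reacting, then v²/(2a_F) = 388.090 / 11.600 = 33.456 m while braking, for a total of 23.640 + 33.456 = 57.096 m.
Since a_F ≤ a_L and the follower starts braking later, the follower is never slower than the leader, so the closest approach is when both have stopped.
Minimum gap = 57.096 − 32.341 = 24.755 m.

Minimum gap ≈ 25 m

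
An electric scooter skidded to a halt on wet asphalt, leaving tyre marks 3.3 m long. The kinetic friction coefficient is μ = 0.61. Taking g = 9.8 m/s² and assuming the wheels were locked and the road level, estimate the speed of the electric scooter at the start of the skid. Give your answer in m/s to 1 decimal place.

Deceleration a = μg = 0.61 × 9.8 = 5.978 m/s².
v = √(2a·d) = √(2 × 5.978 × 3.3) = √39.455 = 6.2813 m/s.

Initial speed ≈ 6.3 m/s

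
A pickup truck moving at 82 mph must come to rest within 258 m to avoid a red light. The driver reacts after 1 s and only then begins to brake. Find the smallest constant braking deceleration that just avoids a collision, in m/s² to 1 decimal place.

Required deceleration ≈ 3.0 m/s²

82 mph × 0.44704 = 36.6573 m/s.
Distance covered during reaction = 36.6573 × 1 = 36.657 m.
Distance available for braking: 258 − 36.657 = 221.343 m.
v² = 2a·d ⇒ a = v²/(2d) = 36.6573² / (2 × 221.343) = 1343.758 / 442.686 = 3.0355 m/s².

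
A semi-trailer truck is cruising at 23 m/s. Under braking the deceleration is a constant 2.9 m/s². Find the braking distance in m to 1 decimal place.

Braking distance ≈ 91.2 m

Braking distance = v²/(2a) = 23.0000² / (2 × 2.900) = 529.000 / 5.800 = 91.207 m.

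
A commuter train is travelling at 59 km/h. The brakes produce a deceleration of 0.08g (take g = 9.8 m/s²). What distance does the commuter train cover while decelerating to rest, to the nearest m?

Braking distance ≈ 171 m

59 km/h ÷ 3.6 = 16.3889 m/s.
a = 0.08 × 9.8 = 0.784 m/s².
Braking distance = v²/(2a) = 16.3889² / (2 × 0.784) = 268.596 / 1.568 = 171.298 m.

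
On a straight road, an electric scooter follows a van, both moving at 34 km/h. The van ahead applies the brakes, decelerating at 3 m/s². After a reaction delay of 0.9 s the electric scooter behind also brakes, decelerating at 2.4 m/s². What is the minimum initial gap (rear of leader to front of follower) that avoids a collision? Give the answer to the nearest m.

Minimum gap ≈ 12 m

34 km/h ÷ 3.6 = 9.4444 m/s.
Leader travels v²/(2a_L) = 89.197 / 6.000 = 14.866 m before stopping.
Follower covers v·t_r = 9.4444 × 0.9 = 8.500 m while reacting, then v²/(2a_F) = 89.197 / 4.800 = 18.583 m while braking, for a total of 8.500 + 18.583 = 27.083 m.
Since a_F ≤ a_L and the follower starts braking later, the follower is never slower than the leader, so the closest approach is when both have stopped.
Minimum gap = 27.083 − 14.866 = 12.217 m.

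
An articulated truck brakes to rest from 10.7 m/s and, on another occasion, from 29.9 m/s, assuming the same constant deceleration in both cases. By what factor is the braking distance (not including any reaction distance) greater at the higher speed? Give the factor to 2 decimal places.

Factor ≈ 7.81

Braking distance d = v²/(2a), so with a fixed, d ∝ v².
Factor = (29.9/10.7)² = 2.7944² = 7.8087.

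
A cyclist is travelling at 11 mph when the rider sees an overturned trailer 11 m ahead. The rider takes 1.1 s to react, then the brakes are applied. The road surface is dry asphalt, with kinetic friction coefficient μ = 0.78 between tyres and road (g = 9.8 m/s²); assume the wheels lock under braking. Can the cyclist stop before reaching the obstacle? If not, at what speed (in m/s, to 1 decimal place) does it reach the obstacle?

11 mph × 0.44704 = 4.9174 m/s.
a = μg = 0.78 × 9.8 = 7.644 m/s².
Reaction distance = 4.9174 × 1.1 = 5.409 m.
Braking distance = v²/(2a) = 24.181 / 15.288 = 1.582 m.
Total stopping distance = 5.409 + 1.582 = 6.991 m, vs 11 m available — it stops with 11 − 6.991 = 4.009 m to spare.

Yes — it stops about 4.0 m short of the obstacle, so it never reaches it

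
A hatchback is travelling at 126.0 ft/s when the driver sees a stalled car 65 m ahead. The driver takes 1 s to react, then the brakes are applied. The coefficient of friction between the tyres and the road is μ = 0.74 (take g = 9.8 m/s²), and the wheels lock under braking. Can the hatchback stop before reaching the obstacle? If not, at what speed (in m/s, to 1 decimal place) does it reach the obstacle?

No — it strikes the obstacle at 33.0 m/s

126 ft/s × 0.3048 = 38.4048 m/s.
a = μg = 0.74 × 9.8 = 7.252 m/s².
Reaction distance = 38.4048 × 1 = 38.405 m.
Braking distance needed to stop: v²/(2a) = 1474.929 / 14.504 = 101.691 m, so total needed = 38.405 + 101.691 = 140.096 m > 65 m — it cannot stop.
Distance remaining when braking begins: 65 − 38.405 = 26.595 m.
v² = v₀² − 2a·d = 1474.929 − 2 × 7.252 × 26.595 = 1089.195 m²/s².
v = √1089.195 = 33.003 m/s.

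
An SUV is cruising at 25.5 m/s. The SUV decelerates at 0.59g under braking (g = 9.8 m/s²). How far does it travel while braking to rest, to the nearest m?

Braking distance ≈ 56 m

a = 0.59 × 9.8 = 5.782 m/s².
Braking distance = v²/(2a) = 25.5000² / (2 × 5.782) = 650.250 / 11.564 = 56.231 m.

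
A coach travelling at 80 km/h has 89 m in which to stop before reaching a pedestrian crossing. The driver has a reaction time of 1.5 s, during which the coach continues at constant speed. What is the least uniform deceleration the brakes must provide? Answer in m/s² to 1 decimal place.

Required deceleration ≈ 4.4 m/s²

80 km/h ÷ 3.6 = 22.2222 m/s.
Distance covered during reaction = 22.2222 × 1.5 = 33.333 m.
Distance available for braking: 89 − 33.333 = 55.667 m.
v² = 2a·d ⇒ a = v²/(2d) = 22.2222² / (2 × 55.667) = 493.826 / 111.334 = 4.4355 m/s².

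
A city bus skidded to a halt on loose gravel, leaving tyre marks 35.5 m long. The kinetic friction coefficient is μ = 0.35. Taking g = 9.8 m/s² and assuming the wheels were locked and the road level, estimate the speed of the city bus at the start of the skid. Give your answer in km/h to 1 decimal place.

Deceleration a = μg = 0.35 × 9.8 = 3.430 m/s².
v = √(2a·d) = √(2 × 3.430 × 35.5) = √243.530 = 15.6054 m/s.
= 15.6054 × 3.6 = 56.179 km/h.

Initial speed ≈ 56.2 km/h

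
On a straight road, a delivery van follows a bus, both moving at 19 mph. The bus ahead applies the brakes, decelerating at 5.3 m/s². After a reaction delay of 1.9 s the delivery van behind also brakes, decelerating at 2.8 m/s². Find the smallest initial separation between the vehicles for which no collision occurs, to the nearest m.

Minimum gap ≈ 22 m

19 mph × 0.44704 = 8.4938 m/s.
Leader travels v²/(2a_L) = 72.145 / 10.600 = 6.806 m before stopping.
Follower covers v·t_r = 8.4938 × 1.9 = 16.138 m while reacting, then v²/(2a_F) = 72.145 / 5.600 = 12.883 m while braking, for a total of 16.138 + 12.883 = 29.021 m.
Since a_F ≤ a_L and the follower starts braking later, the follower is never slower than the leader, so the closest approach is when both have stopped.
Minimum gap = 29.021 − 6.806 = 22.215 m.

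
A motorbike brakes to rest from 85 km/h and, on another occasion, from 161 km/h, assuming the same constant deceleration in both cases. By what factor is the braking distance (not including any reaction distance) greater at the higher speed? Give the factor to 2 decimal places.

Factor ≈ 3.59

Braking distance d = v²/(2a), so with a fixed, d ∝ v².
Factor = (161/85)² = 1.8941² = 3.5876.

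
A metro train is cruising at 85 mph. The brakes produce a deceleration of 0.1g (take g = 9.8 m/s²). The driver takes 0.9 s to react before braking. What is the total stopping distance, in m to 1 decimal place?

Total stopping distance ≈ 770.9 m

85 mph × 0.44704 = 37.9984 m/s.
a = 0.1 × 9.8 = 0.980 m/s².
Reaction distance = v·t_r = 37.9984 × 0.9 = 34.199 m.
Braking distance = v²/(2a) = 37.9984² / (2 × 0.980) = 1443.878 / 1.960 = 736.672 m.
Total = 34.199 + 736.672 = 770.871 m.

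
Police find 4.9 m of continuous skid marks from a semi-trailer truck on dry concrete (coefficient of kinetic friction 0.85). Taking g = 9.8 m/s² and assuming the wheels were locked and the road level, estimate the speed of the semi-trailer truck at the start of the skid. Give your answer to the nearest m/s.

Deceleration a = μg = 0.85 × 9.8 = 8.330 m/s².
v = √(2a·d) = √(2 × 8.330 × 4.9) = √81.634 = 9.0352 m/s.

Initial speed ≈ 9 m/s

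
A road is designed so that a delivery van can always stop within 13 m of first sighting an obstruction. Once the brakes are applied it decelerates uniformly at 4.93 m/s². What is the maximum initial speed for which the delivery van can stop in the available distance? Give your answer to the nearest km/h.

Maximum speed ≈ 41 km/h

v²/(2a) = d ⇒ v = √(2 × 4.930 × 13) = √128.18 = 11.3217 m/s.
11.3217 m/s × 3.6 = 40.758 km/h.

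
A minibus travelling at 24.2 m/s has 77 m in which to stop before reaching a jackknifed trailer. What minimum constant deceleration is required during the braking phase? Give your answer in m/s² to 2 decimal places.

Required deceleration ≈ 3.80 m/s²

v² = 2a·d ⇒ a = v²/(2d) = 24.2000² / (2 × 77.000) = 585.640 / 154.000 = 3.8029 m/s².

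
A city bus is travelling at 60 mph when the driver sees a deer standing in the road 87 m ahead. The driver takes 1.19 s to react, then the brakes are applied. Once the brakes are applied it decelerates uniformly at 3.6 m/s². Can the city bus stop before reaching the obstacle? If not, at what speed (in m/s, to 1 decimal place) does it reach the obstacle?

No — it strikes the obstacle at 18.0 m/s

60 mph × 0.44704 = 26.8224 m/s.
Reaction distance = 26.8224 × 1.19 = 31.919 m.
Braking distance needed to stop: v²/(2a) = 719.441 / 7.200 = 99.922 m, so total needed = 31.919 + 99.922 = 131.841 m > 87 m — it cannot stop.
Distance remaining when braking begins: 87 − 31.919 = 55.081 m.
v² = v₀² − 2a·d = 719.441 − 2 × 3.600 × 55.081 = 322.858 m²/s².
v = √322.858 = 17.968 m/s.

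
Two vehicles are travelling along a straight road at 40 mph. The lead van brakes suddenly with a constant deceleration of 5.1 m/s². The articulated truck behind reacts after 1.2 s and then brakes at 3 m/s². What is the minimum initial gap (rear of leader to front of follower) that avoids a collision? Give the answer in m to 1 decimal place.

40 mph × 0.44704 = 17.8816 m/s.
Leader travels v²/(2a_L) = 319.752 / 10.200 = 31.348 m before stopping.
Follower covers v·t_r = 17.8816 × 1.2 = 21.458 m while reacting, then v²/(2a_F) = 319.752 / 6.000 = 53.292 m while braking, for a total of 21.458 + 53.292 = 74.750 m.
Since a_F ≤ a_L and the follower starts braking later, the follower is never slower than the leader, so the closest approach is when both have stopped.
Minimum gap = 74.750 − 31.348 = 43.402 m.

Minimum gap ≈ 43.4 m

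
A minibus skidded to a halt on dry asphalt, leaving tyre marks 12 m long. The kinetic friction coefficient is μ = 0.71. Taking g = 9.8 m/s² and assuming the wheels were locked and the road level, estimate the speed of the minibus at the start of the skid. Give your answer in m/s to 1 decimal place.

Initial speed ≈ 12.9 m/s

Deceleration a = μg = 0.71 × 9.8 = 6.958 m/s².
v = √(2a·d) = √(2 × 6.958 × 12) = √166.992 = 12.9225 m/s.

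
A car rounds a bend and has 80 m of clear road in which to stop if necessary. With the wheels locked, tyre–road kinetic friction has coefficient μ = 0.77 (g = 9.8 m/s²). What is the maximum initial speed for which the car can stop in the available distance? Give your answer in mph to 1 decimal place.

Maximum speed ≈ 77.7 mph

a = μg = 0.77 × 9.8 = 7.546 m/s².
v²/(2a) = d ⇒ v = √(2 × 7.546 × 80) = √1207.36 = 34.7471 m/s.
34.7471 m/s ÷ 0.44704 = 77.727 mph.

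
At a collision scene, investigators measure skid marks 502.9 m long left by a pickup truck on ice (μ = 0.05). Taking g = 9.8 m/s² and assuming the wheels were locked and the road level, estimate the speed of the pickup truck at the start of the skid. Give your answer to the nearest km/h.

Deceleration a = μg = 0.05 × 9.8 = 0.490 m/s².
v = √(2a·d) = √(2 × 0.490 × 502.9) = √492.842 = 22.2000 m/s.
= 22.2000 × 3.6 = 79.920 km/h.

Initial speed ≈ 80 km/h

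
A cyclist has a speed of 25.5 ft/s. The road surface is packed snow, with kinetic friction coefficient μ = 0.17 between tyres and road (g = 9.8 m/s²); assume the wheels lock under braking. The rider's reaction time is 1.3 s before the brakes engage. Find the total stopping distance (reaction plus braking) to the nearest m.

Total stopping distance ≈ 28 m

25.5 ft/s × 0.3048 = 7.7724 m/s.
a = μg = 0.17 × 9.8 = 1.666 m/s².
Reaction distance = v·t_r = 7.7724 × 1.3 = 10.104 m.
Braking distance = v²/(2a) = 7.7724² / (2 × 1.666) = 60.410 / 3.332 = 18.130 m.
Total = 10.104 + 18.130 = 28.234 m.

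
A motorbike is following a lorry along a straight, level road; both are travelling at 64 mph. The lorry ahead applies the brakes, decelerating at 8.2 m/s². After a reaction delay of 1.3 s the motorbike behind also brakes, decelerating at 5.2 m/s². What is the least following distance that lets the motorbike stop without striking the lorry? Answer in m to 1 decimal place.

Minimum gap ≈ 66.0 m

64 mph × 0.44704 = 28.6106 m/s.
Leader travels v²/(2a_L) = 818.566 / 16.400 = 49.913 m before stopping.
Follower covers v·t_r = 28.6106 × 1.3 = 37.194 m while reacting, then v²/(2a_F) = 818.566 / 10.400 = 78.708 m while braking, for a total of 37.194 + 78.708 = 115.902 m.
Since a_F ≤ a_L and the follower starts braking later, the follower is never slower than the leader, so the closest approach is when both have stopped.
Minimum gap = 115.902 − 49.913 = 65.989 m.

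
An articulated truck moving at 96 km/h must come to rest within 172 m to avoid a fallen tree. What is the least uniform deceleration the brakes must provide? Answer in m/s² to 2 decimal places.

96 km/h ÷ 3.6 = 26.6667 m/s.
v² = 2a·d ⇒ a = v²/(2d) = 26.6667² / (2 × 172.000) = 711.113 / 344.000 = 2.0672 m/s².

Required deceleration ≈ 2.07 m/s²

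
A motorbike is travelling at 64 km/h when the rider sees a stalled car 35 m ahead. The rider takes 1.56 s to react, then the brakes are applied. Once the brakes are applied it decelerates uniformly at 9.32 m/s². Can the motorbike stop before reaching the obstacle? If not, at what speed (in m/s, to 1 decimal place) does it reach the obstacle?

64 km/h ÷ 3.6 = 17.7778 m/s.
Reaction distance = 17.7778 × 1.56 = 27.733 m.
Braking distance needed to stop: v²/(2a) = 316.050 / 18.640 = 16.955 m, so total needed = 27.733 + 16.955 = 44.688 m > 35 m — it cannot stop.
Distance remaining when braking begins: 35 − 27.733 = 7.267 m.
v² = v₀² − 2a·d = 316.050 − 2 × 9.320 × 7.267 = 180.593 m²/s².
v = √180.593 = 13.438 m/s.

No — it strikes the obstacle at 13.4 m/s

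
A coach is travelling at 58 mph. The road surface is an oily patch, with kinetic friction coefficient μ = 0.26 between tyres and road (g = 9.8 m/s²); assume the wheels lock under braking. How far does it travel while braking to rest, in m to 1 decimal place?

Braking distance ≈ 131.9 m

58 mph × 0.44704 = 25.9283 m/s.
a = μg = 0.26 × 9.8 = 2.548 m/s².
Braking distance = v²/(2a) = 25.9283² / (2 × 2.548) = 672.277 / 5.096 = 131.922 m.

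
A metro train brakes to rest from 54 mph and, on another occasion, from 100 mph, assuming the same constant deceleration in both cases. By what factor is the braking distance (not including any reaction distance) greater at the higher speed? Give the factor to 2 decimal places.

Braking distance d = v²/(2a), so with a fixed, d ∝ v².
Factor = (100/54)² = 1.8519² = 3.4295.

Factor ≈ 3.43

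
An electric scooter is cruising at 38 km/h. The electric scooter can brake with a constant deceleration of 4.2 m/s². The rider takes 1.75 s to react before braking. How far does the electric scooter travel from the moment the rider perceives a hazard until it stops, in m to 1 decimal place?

Total stopping distance ≈ 31.7 m

38 km/h ÷ 3.6 = 10.5556 m/s.
Reaction distance = v·t_r = 10.5556 × 1.75 = 18.472 m.
Braking distance = v²/(2a) = 10.5556² / (2 × 4.200) = 111.421 / 8.400 = 13.264 m.
Total = 18.472 + 13.264 = 31.736 m.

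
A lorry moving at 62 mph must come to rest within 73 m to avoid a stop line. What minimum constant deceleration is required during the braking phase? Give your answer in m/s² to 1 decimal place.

Required deceleration ≈ 5.3 m/s²

62 mph × 0.44704 = 27.7165 m/s.
v² = 2a·d ⇒ a = v²/(2d) = 27.7165² / (2 × 73.000) = 768.204 / 146.000 = 5.2617 m/s².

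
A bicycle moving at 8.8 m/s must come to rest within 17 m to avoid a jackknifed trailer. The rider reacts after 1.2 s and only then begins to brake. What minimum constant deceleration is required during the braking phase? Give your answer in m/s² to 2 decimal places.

Required deceleration ≈ 6.01 m/s²

Distance covered during reaction = 8.8000 × 1.2 = 10.560 m.
Distance available for braking: 17 − 10.560 = 6.440 m.
v² = 2a·d ⇒ a = v²/(2d) = 8.8000² / (2 × 6.440) = 77.440 / 12.880 = 6.0124 m/s².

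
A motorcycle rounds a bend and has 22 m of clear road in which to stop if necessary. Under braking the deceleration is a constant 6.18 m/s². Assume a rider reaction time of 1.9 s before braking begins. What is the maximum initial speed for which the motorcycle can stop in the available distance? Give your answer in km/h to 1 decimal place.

Maximum speed ≈ 30.6 km/h

Stopping distance: v·t_r + v²/(2a) = 22 with t_r = 1.9 s and a = 6.180 m/s².
So v² + 23.484 v − 271.92 = 0.
Positive root: v = −a·t_r + √((a·t_r)² + 2a·d) = −11.742 + √(137.875 + 271.92) = 8.5014 m/s.
8.5014 m/s × 3.6 = 30.605 km/h.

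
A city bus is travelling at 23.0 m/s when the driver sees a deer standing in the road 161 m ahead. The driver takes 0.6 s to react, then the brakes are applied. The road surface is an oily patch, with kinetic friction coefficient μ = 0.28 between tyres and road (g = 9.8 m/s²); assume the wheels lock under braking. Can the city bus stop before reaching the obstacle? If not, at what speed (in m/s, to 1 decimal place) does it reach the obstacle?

a = μg = 0.28 × 9.8 = 2.744 m/s².
Reaction distance = 23.0000 × 0.6 = 13.800 m.
Braking distance = v²/(2a) = 529.000 / 5.488 = 96.392 m.
Total stopping distance = 13.800 + 96.392 = 110.192 m, vs 161 m available — it stops with 161 − 110.192 = 50.808 m to spare.

Yes — it stops about 50.8 m short of the obstacle, so it never reaches it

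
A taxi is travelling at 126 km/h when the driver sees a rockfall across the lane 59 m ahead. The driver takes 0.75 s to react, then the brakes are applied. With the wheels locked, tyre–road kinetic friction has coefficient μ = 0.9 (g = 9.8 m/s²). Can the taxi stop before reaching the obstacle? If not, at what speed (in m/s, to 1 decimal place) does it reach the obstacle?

126 km/h ÷ 3.6 = 35.0000 m/s.
a = μg = 0.9 × 9.8 = 8.820 m/s².
Reaction distance = 35.0000 × 0.75 = 26.250 m.
Braking distance needed to stop: v²/(2a) = 1225.000 / 17.640 = 69.444 m, so total needed = 26.250 + 69.444 = 95.694 m > 59 m — it cannot stop.
Distance remaining when braking begins: 59 − 26.250 = 32.750 m.
v² = v₀² − 2a·d = 1225.000 − 2 × 8.820 × 32.750 = 647.290 m²/s².
v = √647.290 = 25.442 m/s.

No — it strikes the obstacle at 25.4 m/s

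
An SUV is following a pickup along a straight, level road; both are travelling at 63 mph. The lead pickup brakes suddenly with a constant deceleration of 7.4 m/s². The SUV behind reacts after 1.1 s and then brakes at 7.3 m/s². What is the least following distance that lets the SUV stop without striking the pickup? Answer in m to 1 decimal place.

Minimum gap ≈ 31.7 m

63 mph × 0.44704 = 28.1635 m/s.
Leader travels v²/(2a_L) = 793.183 / 14.800 = 53.593 m before stopping.
Follower covers v·t_r = 28.1635 × 1.1 = 30.980 m while reacting, then v²/(2a_F) = 793.183 / 14.600 = 54.328 m while braking, for a total of 30.980 + 54.328 = 85.308 m.
Since a_F ≤ a_L and the follower starts braking later, the follower is never slower than the leader, so the closest approach is when both have stopped.
Minimum gap = 85.308 − 53.593 = 31.715 m.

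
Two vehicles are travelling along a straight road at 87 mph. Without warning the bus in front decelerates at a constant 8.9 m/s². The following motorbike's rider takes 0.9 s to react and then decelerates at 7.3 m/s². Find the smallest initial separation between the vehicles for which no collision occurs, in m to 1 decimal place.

87 mph × 0.44704 = 38.8925 m/s.
Leader travels v²/(2a_L) = 1512.627 / 17.800 = 84.979 m before stopping.
Follower covers v·t_r = 38.8925 × 0.9 = 35.003 m while reacting, then v²/(2a_F) = 1512.627 / 14.600 = 103.605 m while braking, for a total of 35.003 + 103.605 = 138.608 m.
Since a_F ≤ a_L and the follower starts braking later, the follower is never slower than the leader, so the closest approach is when both have stopped.
Minimum gap = 138.608 − 84.979 = 53.629 m.

Minimum gap ≈ 53.6 m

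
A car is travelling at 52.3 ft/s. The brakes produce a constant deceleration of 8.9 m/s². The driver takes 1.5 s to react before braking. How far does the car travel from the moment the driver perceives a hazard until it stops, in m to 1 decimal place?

Total stopping distance ≈ 38.2 m

52.3 ft/s × 0.3048 = 15.9410 m/s.
Reaction distance = v·t_r = 15.9410 × 1.5 = 23.912 m.
Braking distance = v²/(2a) = 15.9410² / (2 × 8.900) = 254.115 / 17.800 = 14.276 m.
Total = 23.912 + 14.276 = 38.188 m.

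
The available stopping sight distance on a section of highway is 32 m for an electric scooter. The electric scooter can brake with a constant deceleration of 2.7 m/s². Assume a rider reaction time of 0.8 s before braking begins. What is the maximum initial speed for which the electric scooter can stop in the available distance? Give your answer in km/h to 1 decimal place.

Stopping distance: v·t_r + v²/(2a) = 32 with t_r = 0.8 s and a = 2.700 m/s².
So v² + 4.320 v − 172.80 = 0.
Positive root: v = −a·t_r + √((a·t_r)² + 2a·d) = −2.160 + √(4.666 + 172.80) = 11.1616 m/s.
11.1616 m/s × 3.6 = 40.182 km/h.

Maximum speed ≈ 40.2 km/h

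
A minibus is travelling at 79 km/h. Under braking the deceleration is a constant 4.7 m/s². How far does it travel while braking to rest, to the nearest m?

79 km/h ÷ 3.6 = 21.9444 m/s.
Braking distance = v²/(2a) = 21.9444² / (2 × 4.700) = 481.557 / 9.400 = 51.229 m.

Braking distance ≈ 51 m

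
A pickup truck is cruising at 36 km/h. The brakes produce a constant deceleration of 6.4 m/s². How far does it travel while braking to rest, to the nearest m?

36 km/h ÷ 3.6 = 10.0000 m/s.
Braking distance = v²/(2a) = 10.0000² / (2 × 6.400) = 100.000 / 12.800 = 7.812 m.

Braking distance ≈ 8 m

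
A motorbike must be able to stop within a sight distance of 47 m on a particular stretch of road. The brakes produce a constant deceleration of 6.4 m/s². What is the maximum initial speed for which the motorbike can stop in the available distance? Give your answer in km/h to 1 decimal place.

Maximum speed ≈ 88.3 km/h

v²/(2a) = d ⇒ v = √(2 × 6.400 × 47) = √601.60 = 24.5275 m/s.
24.5275 m/s × 3.6 = 88.299 km/h.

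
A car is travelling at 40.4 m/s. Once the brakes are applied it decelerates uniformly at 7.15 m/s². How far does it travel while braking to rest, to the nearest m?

Braking distance ≈ 114 m

Braking distance = v²/(2a) = 40.4000² / (2 × 7.150) = 1632.160 / 14.300 = 114.137 m.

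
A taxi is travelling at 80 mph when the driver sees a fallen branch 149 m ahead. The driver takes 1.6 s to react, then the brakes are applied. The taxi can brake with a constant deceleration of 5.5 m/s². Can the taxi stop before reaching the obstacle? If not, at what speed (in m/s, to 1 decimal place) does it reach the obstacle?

No — it strikes the obstacle at 16.4 m/s

80 mph × 0.44704 = 35.7632 m/s.
Reaction distance = 35.7632 × 1.6 = 57.221 m.
Braking distance needed to stop: v²/(2a) = 1279.006 / 11.000 = 116.273 m, so total needed = 57.221 + 116.273 = 173.494 m > 149 m — it cannot stop.
Distance remaining when braking begins: 149 − 57.221 = 91.779 m.
v² = v₀² − 2a·d = 1279.006 − 2 × 5.500 × 91.779 = 269.437 m²/s².
v = √269.437 = 16.415 m/s.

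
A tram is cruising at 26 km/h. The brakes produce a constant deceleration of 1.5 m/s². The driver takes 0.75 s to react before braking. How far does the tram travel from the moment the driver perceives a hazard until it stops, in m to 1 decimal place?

Total stopping distance ≈ 22.8 m

26 km/h ÷ 3.6 = 7.2222 m/s.
Reaction distance = v·t_r = 7.2222 × 0.75 = 5.417 m.
Braking distance = v²/(2a) = 7.2222² / (2 × 1.500) = 52.160 / 3.000 = 17.387 m.
Total = 5.417 + 17.387 = 22.804 m.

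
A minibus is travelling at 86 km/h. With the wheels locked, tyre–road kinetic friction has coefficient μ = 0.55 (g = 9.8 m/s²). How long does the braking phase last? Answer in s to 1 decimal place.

86 km/h ÷ 3.6 = 23.8889 m/s.
a = μg = 0.55 × 9.8 = 5.390 m/s².
Braking time = v/a = 23.8889 / 5.390 = 4.432 s.

Braking time ≈ 4.4 s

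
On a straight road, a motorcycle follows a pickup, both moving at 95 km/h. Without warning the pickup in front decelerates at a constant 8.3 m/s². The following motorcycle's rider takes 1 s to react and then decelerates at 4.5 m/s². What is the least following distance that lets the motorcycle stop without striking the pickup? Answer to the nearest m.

Minimum gap ≈ 62 m

95 km/h ÷ 3.6 = 26.3889 m/s.
Leader travels v²/(2a_L) = 696.374 / 16.600 = 41.950 m before stopping.
Follower covers v·t_r = 26.3889 × 1 = 26.389 m while reacting, then v²/(2a_F) = 696.374 / 9.000 = 77.375 m while braking, for a total of 26.389 + 77.375 = 103.764 m.
Since a_F ≤ a_L and the follower starts braking later, the follower is never slower than the leader, so the closest approach is when both have stopped.
Minimum gap = 103.764 − 41.950 = 61.814 m.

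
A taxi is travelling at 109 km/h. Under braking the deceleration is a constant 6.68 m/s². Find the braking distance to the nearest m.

109 km/h ÷ 3.6 = 30.2778 m/s.
Braking distance = v²/(2a) = 30.2778² / (2 × 6.680) = 916.745 / 13.360 = 68.619 m.

Braking distance ≈ 69 m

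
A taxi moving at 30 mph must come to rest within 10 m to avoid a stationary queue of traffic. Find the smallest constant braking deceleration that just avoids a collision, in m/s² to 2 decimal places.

Required deceleration ≈ 8.99 m/s²

30 mph × 0.44704 = 13.4112 m/s.
v² = 2a·d ⇒ a = v²/(2d) = 13.4112² / (2 × 10.000) = 179.860 / 20.000 = 8.9930 m/s².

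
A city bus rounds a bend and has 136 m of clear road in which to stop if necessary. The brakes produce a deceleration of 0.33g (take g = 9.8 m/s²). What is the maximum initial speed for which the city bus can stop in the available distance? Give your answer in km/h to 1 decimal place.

Maximum speed ≈ 106.8 km/h

a = 0.33 × 9.8 = 3.234 m/s².
v²/(2a) = d ⇒ v = √(2 × 3.234 × 136) = √879.65 = 29.6589 m/s.
29.6589 m/s × 3.6 = 106.772 km/h.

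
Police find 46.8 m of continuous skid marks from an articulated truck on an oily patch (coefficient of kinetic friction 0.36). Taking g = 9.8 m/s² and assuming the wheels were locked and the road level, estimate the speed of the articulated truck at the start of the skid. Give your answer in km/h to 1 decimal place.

Initial speed ≈ 65.4 km/h

Deceleration a = μg = 0.36 × 9.8 = 3.528 m/s².
v = √(2a·d) = √(2 × 3.528 × 46.8) = √330.221 = 18.1720 m/s.
= 18.1720 × 3.6 = 65.419 km/h.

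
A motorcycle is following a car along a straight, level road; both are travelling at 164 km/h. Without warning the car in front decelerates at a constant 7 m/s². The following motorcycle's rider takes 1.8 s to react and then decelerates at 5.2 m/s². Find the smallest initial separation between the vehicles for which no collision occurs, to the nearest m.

164 km/h ÷ 3.6 = 45.5556 m/s.
Leader travels v²/(2a_L) = 2075.313 / 14.000 = 148.237 m before stopping.
Follower covers v·t_r = 45.5556 × 1.8 = 82.000 m while reacting, then v²/(2a_F) = 2075.313 / 10.400 = 199.549 m while braking, for a total of 82.000 + 199.549 = 281.549 m.
Since a_F ≤ a_L and the follower starts braking later, the follower is never slower than the leader, so the closest approach is when both have stopped.
Minimum gap = 281.549 − 148.237 = 133.312 m.

Minimum gap ≈ 133 m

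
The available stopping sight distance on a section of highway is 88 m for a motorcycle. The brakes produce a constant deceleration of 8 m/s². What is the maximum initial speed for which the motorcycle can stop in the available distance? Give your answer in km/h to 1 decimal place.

v²/(2a) = d ⇒ v = √(2 × 8.000 × 88) = √1408.00 = 37.5233 m/s.
37.5233 m/s × 3.6 = 135.084 km/h.

Maximum speed ≈ 135.1 km/h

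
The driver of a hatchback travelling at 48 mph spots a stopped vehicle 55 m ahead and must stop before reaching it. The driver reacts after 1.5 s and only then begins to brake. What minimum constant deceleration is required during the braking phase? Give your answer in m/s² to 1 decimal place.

48 mph × 0.44704 = 21.4579 m/s.
Distance covered during reaction = 21.4579 × 1.5 = 32.187 m.
Distance available for braking: 55 − 32.187 = 22.813 m.
v² = 2a·d ⇒ a = v²/(2d) = 21.4579² / (2 × 22.813) = 460.441 / 45.626 = 10.0916 m/s².

Required deceleration ≈ 10.1 m/s²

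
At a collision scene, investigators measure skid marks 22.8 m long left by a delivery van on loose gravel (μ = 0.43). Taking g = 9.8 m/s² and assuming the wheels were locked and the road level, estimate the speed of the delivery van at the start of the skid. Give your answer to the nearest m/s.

Initial speed ≈ 14 m/s

Deceleration a = μg = 0.43 × 9.8 = 4.214 m/s².
v = √(2a·d) = √(2 × 4.214 × 22.8) = √192.158 = 13.8621 m/s.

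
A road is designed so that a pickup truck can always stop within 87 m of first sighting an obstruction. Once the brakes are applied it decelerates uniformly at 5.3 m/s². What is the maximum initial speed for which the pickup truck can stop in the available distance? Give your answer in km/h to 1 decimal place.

v²/(2a) = d ⇒ v = √(2 × 5.300 × 87) = √922.20 = 30.3677 m/s.
30.3677 m/s × 3.6 = 109.324 km/h.

Maximum speed ≈ 109.3 km/h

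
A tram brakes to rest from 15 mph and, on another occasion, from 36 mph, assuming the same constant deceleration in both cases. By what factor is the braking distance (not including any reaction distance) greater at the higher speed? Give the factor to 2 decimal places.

Braking distance d = v²/(2a), so with a fixed, d ∝ v².
Factor = (36/15)² = 2.4000² = 5.7600.

Factor ≈ 5.76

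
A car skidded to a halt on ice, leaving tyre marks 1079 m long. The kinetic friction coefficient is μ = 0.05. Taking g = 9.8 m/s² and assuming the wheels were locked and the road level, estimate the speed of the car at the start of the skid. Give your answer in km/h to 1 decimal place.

Initial speed ≈ 117.1 km/h

Deceleration a = μg = 0.05 × 9.8 = 0.490 m/s².
v = √(2a·d) = √(2 × 0.490 × 1079) = √1057.420 = 32.5180 m/s.
= 32.5180 × 3.6 = 117.065 km/h.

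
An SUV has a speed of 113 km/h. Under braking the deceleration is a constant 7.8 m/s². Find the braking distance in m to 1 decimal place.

113 km/h ÷ 3.6 = 31.3889 m/s.
Braking distance = v²/(2a) = 31.3889² / (2 × 7.800) = 985.263 / 15.600 = 63.158 m.

Braking distance ≈ 63.2 m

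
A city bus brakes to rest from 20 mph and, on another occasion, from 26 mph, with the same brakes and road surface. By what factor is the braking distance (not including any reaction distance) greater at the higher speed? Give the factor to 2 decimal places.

Braking distance d = v²/(2a), so with a fixed, d ∝ v².
Factor = (26/20)² = 1.3000² = 1.6900.

Factor ≈ 1.69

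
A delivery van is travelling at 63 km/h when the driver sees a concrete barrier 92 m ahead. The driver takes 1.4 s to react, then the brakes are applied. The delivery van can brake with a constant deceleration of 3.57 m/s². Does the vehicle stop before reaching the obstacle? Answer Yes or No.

63 km/h ÷ 3.6 = 17.5000 m/s.
Reaction distance = 17.5000 × 1.4 = 24.500 m.
Braking distance = v²/(2a) = 306.250 / 7.140 = 42.892 m.
Total stopping distance = 24.500 + 42.892 = 67.392 m, vs 92 m available — it stops with 92 − 67.392 = 24.608 m to spare.

Yes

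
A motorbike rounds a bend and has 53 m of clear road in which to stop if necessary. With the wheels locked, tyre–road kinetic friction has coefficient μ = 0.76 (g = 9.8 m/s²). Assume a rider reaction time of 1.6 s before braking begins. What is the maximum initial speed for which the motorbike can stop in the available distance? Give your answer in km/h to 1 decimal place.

Maximum speed ≈ 67.0 km/h

a = μg = 0.76 × 9.8 = 7.448 m/s².
Stopping distance: v·t_r + v²/(2a) = 53 with t_r = 1.6 s and a = 7.448 m/s².
So v² + 23.834 v − 789.49 = 0.
Positive root: v = −a·t_r + √((a·t_r)² + 2a·d) = −11.917 + √(142.015 + 789.49) = 18.6036 m/s.
18.6036 m/s × 3.6 = 66.973 km/h.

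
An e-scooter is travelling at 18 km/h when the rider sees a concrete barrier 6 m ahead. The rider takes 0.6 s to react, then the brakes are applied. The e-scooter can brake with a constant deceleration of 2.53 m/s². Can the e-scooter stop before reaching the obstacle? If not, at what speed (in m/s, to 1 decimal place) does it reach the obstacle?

No — it strikes the obstacle at 3.1 m/s

18 km/h ÷ 3.6 = 5.0000 m/s.
Reaction distance = 5.0000 × 0.6 = 3.000 m.
Braking distance needed to stop: v²/(2a) = 25.000 / 5.060 = 4.941 m, so total needed = 3.000 + 4.941 = 7.941 m > 6 m — it cannot stop.
Distance remaining when braking begins: 6 − 3.000 = 3.000 m.
v² = v₀² − 2a·d = 25.000 − 2 × 2.530 × 3.000 = 9.820 m²/s².
v = √9.820 = 3.134 m/s.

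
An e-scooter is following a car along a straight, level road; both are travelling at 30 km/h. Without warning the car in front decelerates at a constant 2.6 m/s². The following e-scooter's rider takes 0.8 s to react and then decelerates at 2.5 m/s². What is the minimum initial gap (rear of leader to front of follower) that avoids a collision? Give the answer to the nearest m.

Minimum gap ≈ 7 m

30 km/h ÷ 3.6 = 8.3333 m/s.
Leader travels v²/(2a_L) = 69.444 / 5.200 = 13.355 m before stopping.
Follower covers v·t_r = 8.3333 × 0.8 = 6.667 m while reacting, then v²/(2a_F) = 69.444 / 5.000 = 13.889 m while braking, for a total of 6.667 + 13.889 = 20.556 m.
Since a_F ≤ a_L and the follower starts braking later, the follower is never slower than the leader, so the closest approach is when both have stopped.
Minimum gap = 20.556 − 13.355 = 7.201 m.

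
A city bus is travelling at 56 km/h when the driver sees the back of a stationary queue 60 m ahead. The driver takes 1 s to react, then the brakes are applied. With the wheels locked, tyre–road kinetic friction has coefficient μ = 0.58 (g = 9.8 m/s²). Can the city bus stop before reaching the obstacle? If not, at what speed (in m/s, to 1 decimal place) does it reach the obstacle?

Yes — it stops about 23.2 m short of the obstacle, so it never reaches it

56 km/h ÷ 3.6 = 15.5556 m/s.
a = μg = 0.58 × 9.8 = 5.684 m/s².
Reaction distance = 15.5556 × 1 = 15.556 m.
Braking distance = v²/(2a) = 241.977 / 11.368 = 21.286 m.
Total stopping distance = 15.556 + 21.286 = 36.842 m, vs 60 m available — it stops with 60 − 36.842 = 23.158 m to spare.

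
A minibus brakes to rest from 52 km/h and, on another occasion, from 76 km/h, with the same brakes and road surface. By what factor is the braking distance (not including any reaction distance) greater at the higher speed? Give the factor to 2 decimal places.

Factor ≈ 2.14

Braking distance d = v²/(2a), so with a fixed, d ∝ v².
Factor = (76/52)² = 1.4615² = 2.1360.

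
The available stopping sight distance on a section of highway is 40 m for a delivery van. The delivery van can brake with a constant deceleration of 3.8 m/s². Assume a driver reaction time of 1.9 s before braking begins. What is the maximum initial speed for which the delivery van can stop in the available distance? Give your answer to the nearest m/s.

Stopping distance: v·t_r + v²/(2a) = 40 with t_r = 1.9 s and a = 3.800 m/s².
So v² + 14.440 v − 304.00 = 0.
Positive root: v = −a·t_r + √((a·t_r)² + 2a·d) = −7.220 + √(52.128 + 304.00) = 11.6514 m/s.

Maximum speed ≈ 12 m/s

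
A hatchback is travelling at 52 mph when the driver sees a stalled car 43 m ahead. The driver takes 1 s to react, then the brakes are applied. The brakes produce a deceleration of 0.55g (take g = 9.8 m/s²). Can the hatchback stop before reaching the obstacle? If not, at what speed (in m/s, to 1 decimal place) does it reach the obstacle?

52 mph × 0.44704 = 23.2461 m/s.
a = 0.55 × 9.8 = 5.390 m/s².
Reaction distance = 23.2461 × 1 = 23.246 m.
Braking distance needed to stop: v²/(2a) = 540.381 / 10.780 = 50.128 m, so total needed = 23.246 + 50.128 = 73.374 m > 43 m — it cannot stop.
Distance remaining when braking begins: 43 − 23.246 = 19.754 m.
v² = v₀² − 2a·d = 540.381 − 2 × 5.390 × 19.754 = 327.433 m²/s².
v = √327.433 = 18.095 m/s.

No — it strikes the obstacle at 18.1 m/s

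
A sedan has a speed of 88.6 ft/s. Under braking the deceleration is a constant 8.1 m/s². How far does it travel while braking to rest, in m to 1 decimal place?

Braking distance ≈ 45.0 m

88.6 ft/s × 0.3048 = 27.0053 m/s.
Braking distance = v²/(2a) = 27.0053² / (2 × 8.100) = 729.286 / 16.200 = 45.018 m.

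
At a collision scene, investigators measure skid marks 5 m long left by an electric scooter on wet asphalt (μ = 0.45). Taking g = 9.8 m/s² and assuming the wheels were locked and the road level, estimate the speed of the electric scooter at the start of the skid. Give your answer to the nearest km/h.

Initial speed ≈ 24 km/h

Deceleration a = μg = 0.45 × 9.8 = 4.410 m/s².
v = √(2a·d) = √(2 × 4.410 × 5) = √44.100 = 6.6408 m/s.
= 6.6408 × 3.6 = 23.907 km/h.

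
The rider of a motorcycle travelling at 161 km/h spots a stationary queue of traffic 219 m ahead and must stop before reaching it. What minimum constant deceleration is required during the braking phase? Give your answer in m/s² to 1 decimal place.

Required deceleration ≈ 4.6 m/s²

161 km/h ÷ 3.6 = 44.7222 m/s.
v² = 2a·d ⇒ a = v²/(2d) = 44.7222² / (2 × 219.000) = 2000.075 / 438.000 = 4.5664 m/s².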